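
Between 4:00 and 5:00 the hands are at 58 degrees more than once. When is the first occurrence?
At t minutes past 4:00, the hour hand is at 30 x 4 + 0.5t degrees and the minute hand is at 6t degrees.
The smaller angle between them is 58 degrees when |30H - 5.5t| = 58 or |30H - 5.5t| = 302.
With H = 4, solve 30 x 4 - 5.5t = +/- target for each target:
  t = (30 x 4 - 58) / 5.5 = 11.27
  t = (30 x 4 + 58) / 5.5 = 32.36
  t = (30 x 4 - 302) / 5.5 = -33.09 (outside (0, 60))
  t = (30 x 4 + 302) / 5.5 = 76.73 (outside (0, 60))
Valid solutions in (0, 60): {11.27, 32.36} minutes.
The first occurrence is t = 11.27 minutes.
The hands form a 58-degree angle at 11.27 minutes past 4:00.

Final answer: 11.27 minutes past 4:00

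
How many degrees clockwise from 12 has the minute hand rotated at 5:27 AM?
The minute hand moves 6 degrees per minute.
At 5:27: 27 x 6 = 162 degrees

Final answer: 162 degrees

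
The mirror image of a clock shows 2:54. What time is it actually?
Reflection across the vertical (12-6) axis maps a hand at angle A degrees to (360 - A) degrees, which sends a reading of T minutes past 12:00 to (720 - T) minutes past 12:00.
Mirror reads 2:54 = 174 minutes past 12:00.
Actual time: (720 - 174) mod 720 = 546 minutes = 9:06.

Final answer: 9:06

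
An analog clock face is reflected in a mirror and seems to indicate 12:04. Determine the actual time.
Reflection across the vertical (12-6) axis maps a hand at angle A degrees to (360 - A) degrees, which sends a reading of T minutes past 12:00 to (720 - T) minutes past 12:00.
Mirror reads 12:04 = 4 minutes past 12:00.
Actual time: (720 - 4) mod 720 = 716 minutes = 11:56.

Final answer: 11:56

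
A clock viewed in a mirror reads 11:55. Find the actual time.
Reflection across the vertical (12-6) axis maps a hand at angle A degrees to (360 - A) degrees, which sends a reading of T minutes past 12:00 to (720 - T) minutes past 12:00.
Mirror reads 11:55 = 715 minutes past 12:00.
Actual time: (720 - 715) mod 720 = 5 minutes = 12:05.

Final answer: 12:05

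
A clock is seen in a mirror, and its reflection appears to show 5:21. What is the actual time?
Reflection across the vertical (12-6) axis maps a hand at angle A degrees to (360 - A) degrees, which sends a reading of T minutes past 12:00 to (720 - T) minutes past 12:00.
Mirror reads 5:21 = 321 minutes past 12:00.
Actual time: (720 - 321) mod 720 = 399 minutes = 6:39.

Final answer: 6:39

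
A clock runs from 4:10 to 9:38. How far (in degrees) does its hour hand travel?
The hour hand moves 0.5 degrees per minute.
Time elapsed: 9:38 - 4:10 = 328 minutes
Angular displacement: 328 x 0.5 = 164 degrees

Final answer: 164 degrees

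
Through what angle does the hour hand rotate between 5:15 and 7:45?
The hour hand moves 0.5 degrees per minute.
Time elapsed: 7:45 - 5:15 = 150 minutes
Angular displacement: 150 x 0.5 = 75 degrees

Final answer: 75 degrees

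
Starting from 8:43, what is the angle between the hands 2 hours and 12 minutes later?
First find the time 2 hours and 12 minutes after 8:43.
Total minutes: 8 x 60 + 43 + 2 x 60 + 12 = 655.
655 mod 720 = 655 minutes = 10:55.
Now compute the angle at 10:55:
Hour hand: 10 x 30 + 55 x 0.5 = 327.5 degrees
Minute hand: 55 x 6 = 330 degrees
Difference: |327.5 - 330| = 2.5 degrees
The angle is 2.5 degrees

Final answer: 2.5 degrees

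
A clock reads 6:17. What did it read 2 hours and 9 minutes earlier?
Starting time: 6:17 = 377 total minutes past 12:00
Subtracting: 2 hours and 9 minutes = 129 minutes
377 - 129 = 248 minutes
= 4 hours and 8 minutes past 12:00 = 4:08

Final answer: 4:08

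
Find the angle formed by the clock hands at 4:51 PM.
Hour hand position: 4 x 30 + 51 x 0.5 = 145.5 degrees
Minute hand position: 51 x 6 = 306 degrees
Difference: |145.5 - 306| = 160.5 degrees
The angle between the hands is 160.5 degrees

Final answer: 160.5 degrees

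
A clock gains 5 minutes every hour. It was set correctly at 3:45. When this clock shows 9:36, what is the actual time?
For every 60 true minutes, the faulty clock advances 65 minutes, so 1 faulty-clock minute corresponds to 60/65 true minutes.
From 3:45 to 9:36 on the faulty dial is 351 minutes.
True elapsed: 351 x 60/65 = 324 minutes = 5 hours and 24 minutes.
True time: 3:45 + 5 hours and 24 minutes = 9:09.

Final answer: 9:09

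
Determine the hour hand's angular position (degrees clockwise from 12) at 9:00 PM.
The hour hand moves 30 degrees per hour and 0.5 degrees per minute.
At 9:00: (9) x 30 + 0 x 0.5 = 270 + 0 = 270 degrees

Final answer: 270 degrees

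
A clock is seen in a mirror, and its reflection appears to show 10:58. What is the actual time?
Reflection across the vertical (12-6) axis maps a hand at angle A degrees to (360 - A) degrees, which sends a reading of T minutes past 12:00 to (720 - T) minutes past 12:00.
Mirror reads 10:58 = 658 minutes past 12:00.
Actual time: (720 - 658) mod 720 = 62 minutes = 1:02.

Final answer: 1:02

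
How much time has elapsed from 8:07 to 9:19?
From 8:07 to 9:19:
(9 x 60 + 19) - (8 x 60 + 7) = 559 - 487 = 72 minutes
= 1 hour and 12 minutes

Final answer: 1 hour and 12 minutes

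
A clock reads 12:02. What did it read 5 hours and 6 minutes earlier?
Starting time: 12:02 = 2 total minutes past 12:00
Subtracting: 5 hours and 6 minutes = 306 minutes
2 - 306 = -304 (negative, add 12 hours = 720) = 416 minutes
= 6 hours and 56 minutes past 12:00 = 6:56

Final answer: 6:56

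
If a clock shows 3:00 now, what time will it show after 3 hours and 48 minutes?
Starting time: 3:00
Adding 48 minutes to 0 minutes: 0 + 48 = 48 minutes
Adding 3 hours: 3 + 3 = 6
Final time: 6:48

Final answer: 6:48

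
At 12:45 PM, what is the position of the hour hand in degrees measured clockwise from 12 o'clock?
The hour hand moves 30 degrees per hour and 0.5 degrees per minute.
At 12:45: (0) x 30 + 45 x 0.5 = 0 + 22.5 = 22.5 degrees

Final answer: 22.5 degrees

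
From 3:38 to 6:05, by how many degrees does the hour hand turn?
The hour hand moves 0.5 degrees per minute.
Time elapsed: 6:05 - 3:38 = 147 minutes
Angular displacement: 147 x 0.5 = 73.5 degrees

Final answer: 73.5 degrees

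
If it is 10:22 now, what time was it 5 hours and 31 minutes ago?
Starting time: 10:22 = 622 total minutes past 12:00
Subtracting: 5 hours and 31 minutes = 331 minutes
622 - 331 = 291 minutes
= 4 hours and 51 minutes past 12:00 = 4:51

Final answer: 4:51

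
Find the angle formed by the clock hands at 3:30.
Hour hand position: 3 x 30 + 30 x 0.5 = 105 degrees
Minute hand position: 30 x 6 = 180 degrees
Difference: |105 - 180| = 75 degrees
The angle between the hands is 75 degrees

Final answer: 75 degrees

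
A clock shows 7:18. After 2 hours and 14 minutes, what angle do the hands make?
First find the time 2 hours and 14 minutes after 7:18.
Total minutes: 7 x 60 + 18 + 2 x 60 + 14 = 572.
572 mod 720 = 572 minutes = 9:32.
Now compute the angle at 9:32:
Hour hand: 9 x 30 + 32 x 0.5 = 286 degrees
Minute hand: 32 x 6 = 192 degrees
Difference: |286 - 192| = 94 degrees
The angle is 94 degrees

Final answer: 94 degrees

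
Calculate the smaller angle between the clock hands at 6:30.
Hour hand position: 6 x 30 + 30 x 0.5 = 195 degrees
Minute hand position: 30 x 6 = 180 degrees
Difference: |195 - 180| = 15 degrees
The angle between the hands is 15 degrees

Final answer: 15 degrees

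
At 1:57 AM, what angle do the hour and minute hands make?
Hour hand position: 1 x 30 + 57 x 0.5 = 58.5 degrees
Minute hand position: 57 x 6 = 342 degrees
Difference: |58.5 - 342| = 283.5 degrees
Since 283.5 > 180, the smaller angle is 360 - 283.5 = 76.5 degrees

Final answer: 76.5 degrees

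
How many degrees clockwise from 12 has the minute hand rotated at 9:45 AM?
The minute hand moves 6 degrees per minute.
At 9:45: 45 x 6 = 270 degrees

Final answer: 270 degrees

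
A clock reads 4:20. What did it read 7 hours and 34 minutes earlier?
Starting time: 4:20 = 260 total minutes past 12:00
Subtracting: 7 hours and 34 minutes = 454 minutes
260 - 454 = -194 (negative, add 12 hours = 720) = 526 minutes
= 8 hours and 46 minutes past 12:00 = 8:46

Final answer: 8:46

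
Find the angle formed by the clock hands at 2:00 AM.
Hour hand position: 2 x 30 + 0 x 0.5 = 60 degrees
Minute hand position: 0 x 6 = 0 degrees
Difference: |60 - 0| = 60 degrees
The angle between the hands is 60 degrees

Final answer: 60 degrees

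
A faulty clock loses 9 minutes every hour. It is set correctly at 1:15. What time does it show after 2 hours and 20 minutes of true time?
For every 60 true minutes, the faulty clock advances 60 - 9 = 51 minutes.
True elapsed: 2 hours and 20 minutes = 140 minutes.
Faulty clock advances: 140 x 51/60 = 119 minutes (drift: 21 minutes behind).
Shown time: 1:15 + 119 minutes = 3:14.

Final answer: 3:14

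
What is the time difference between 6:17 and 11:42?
From 6:17 to 11:42:
(11 x 60 + 42) - (6 x 60 + 17) = 702 - 377 = 325 minutes
= 5 hours and 25 minutes

Final answer: 5 hours and 25 minutes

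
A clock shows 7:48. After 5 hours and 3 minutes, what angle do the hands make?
First find the time 5 hours and 3 minutes after 7:48.
Total minutes: 7 x 60 + 48 + 5 x 60 + 3 = 771.
771 mod 720 = 51 minutes = 12:51.
Now compute the angle at 12:51:
Hour hand: 0 x 30 + 51 x 0.5 = 25.5 degrees
Minute hand: 51 x 6 = 306 degrees
Difference: |25.5 - 306| = 280.5 degrees
Smaller angle: 360 - 280.5 = 79.5 degrees

Final answer: 79.5 degrees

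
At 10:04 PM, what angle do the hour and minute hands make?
Hour hand position: 10 x 30 + 4 x 0.5 = 302 degrees
Minute hand position: 4 x 6 = 24 degrees
Difference: |302 - 24| = 278 degrees
Since 278 > 180, the smaller angle is 360 - 278 = 82 degrees

Final answer: 82 degrees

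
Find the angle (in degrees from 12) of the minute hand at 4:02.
The minute hand moves 6 degrees per minute.
At 4:02: 2 x 6 = 12 degrees

Final answer: 12 degrees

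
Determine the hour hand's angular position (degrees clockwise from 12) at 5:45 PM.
The hour hand moves 30 degrees per hour and 0.5 degrees per minute.
At 5:45: (5) x 30 + 45 x 0.5 = 150 + 22.5 = 172.5 degrees

Final answer: 172.5 degrees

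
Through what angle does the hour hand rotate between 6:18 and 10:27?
The hour hand moves 0.5 degrees per minute.
Time elapsed: 10:27 - 6:18 = 249 minutes
Angular displacement: 249 x 0.5 = 124.5 degrees

Final answer: 124.5 degrees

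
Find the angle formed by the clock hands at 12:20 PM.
Hour hand position: 0 x 30 + 20 x 0.5 = 10 degrees
Minute hand position: 20 x 6 = 120 degrees
Difference: |10 - 120| = 110 degrees
The angle between the hands is 110 degrees

Final answer: 110 degrees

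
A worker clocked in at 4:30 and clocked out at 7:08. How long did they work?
From 4:30 to 7:08:
(7 x 60 + 8) - (4 x 60 + 30) = 428 - 270 = 158 minutes
= 2 hours and 38 minutes

Final answer: 2 hours and 38 minutes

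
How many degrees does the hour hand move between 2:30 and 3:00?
The hour hand moves 0.5 degrees per minute.
Time elapsed: 3:00 - 2:30 = 30 minutes
Angular displacement: 30 x 0.5 = 15 degrees

Final answer: 15 degrees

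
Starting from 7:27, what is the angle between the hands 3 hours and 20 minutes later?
First find the time 3 hours and 20 minutes after 7:27.
Total minutes: 7 x 60 + 27 + 3 x 60 + 20 = 647.
647 mod 720 = 647 minutes = 10:47.
Now compute the angle at 10:47:
Hour hand: 10 x 30 + 47 x 0.5 = 323.5 degrees
Minute hand: 47 x 6 = 282 degrees
Difference: |323.5 - 282| = 41.5 degrees
The angle is 41.5 degrees

Final answer: 41.5 degrees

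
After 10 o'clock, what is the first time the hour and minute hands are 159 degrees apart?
At t minutes past 10:00, the hour hand is at 30 x 10 + 0.5t degrees and the minute hand is at 6t degrees.
The smaller angle between them is 159 degrees when |30H - 5.5t| = 159 or |30H - 5.5t| = 201.
With H = 10, solve 30 x 10 - 5.5t = +/- target for each target:
  t = (30 x 10 - 159) / 5.5 = 25.64
  t = (30 x 10 + 159) / 5.5 = 83.45 (outside (0, 60))
  t = (30 x 10 - 201) / 5.5 = 18
  t = (30 x 10 + 201) / 5.5 = 91.09 (outside (0, 60))
Valid solutions in (0, 60): {18, 25.64} minutes.
The first occurrence is t = 18 minutes.
The hands form a 159-degree angle at 18 minutes past 10:00.

Final answer: 18 minutes past 10:00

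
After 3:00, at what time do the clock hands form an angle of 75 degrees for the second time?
At t minutes past 3:00, the hour hand is at 30 x 3 + 0.5t degrees and the minute hand is at 6t degrees.
The smaller angle between them is 75 degrees when |30H - 5.5t| = 75 or |30H - 5.5t| = 285.
With H = 3, solve 30 x 3 - 5.5t = +/- target for each target:
  t = (30 x 3 - 75) / 5.5 = 2.73
  t = (30 x 3 + 75) / 5.5 = 30
  t = (30 x 3 - 285) / 5.5 = -35.45 (outside (0, 60))
  t = (30 x 3 + 285) / 5.5 = 68.18 (outside (0, 60))
Valid solutions in (0, 60): {2.73, 30} minutes.
The second occurrence is t = 30 minutes.
The hands form a 75-degree angle at 30 minutes past 3:00.

Final answer: 30 minutes past 3:00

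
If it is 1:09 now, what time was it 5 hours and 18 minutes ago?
Starting time: 1:09 = 69 total minutes past 12:00
Subtracting: 5 hours and 18 minutes = 318 minutes
69 - 318 = -249 (negative, add 12 hours = 720) = 471 minutes
= 7 hours and 51 minutes past 12:00 = 7:51

Final answer: 7:51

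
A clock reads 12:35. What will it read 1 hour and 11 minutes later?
Starting time: 12:35
Adding 11 minutes to 35 minutes: 35 + 11 = 46 minutes
Adding 1 hour: 12 + 1 = 13 - 12 = 1
Final time: 1:46

Final answer: 1:46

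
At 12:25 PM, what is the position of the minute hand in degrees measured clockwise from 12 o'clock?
The minute hand moves 6 degrees per minute.
At 12:25: 25 x 6 = 150 degrees

Final answer: 150 degrees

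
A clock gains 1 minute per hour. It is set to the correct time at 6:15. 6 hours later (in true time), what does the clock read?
For every 60 true minutes, the faulty clock advances 60 + 1 = 61 minutes.
True elapsed: 6 hours = 360 minutes.
Faulty clock advances: 360 x 61/60 = 366 minutes (drift: 6 minutes ahead).
Shown time: 6:15 + 366 minutes = 12:21.

Final answer: 12:21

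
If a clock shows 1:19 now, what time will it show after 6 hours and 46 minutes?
Starting time: 1:19
Adding 46 minutes to 19 minutes: 19 + 46 = 65 minutes = 1 hour and 5 minutes
Adding 6 hours: 1 + 6 + 1 (carry) = 8
Final time: 8:05

Final answer: 8:05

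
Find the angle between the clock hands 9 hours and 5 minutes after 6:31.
First find the time 9 hours and 5 minutes after 6:31.
Total minutes: 6 x 60 + 31 + 9 x 60 + 5 = 936.
936 mod 720 = 216 minutes = 3:36.
Now compute the angle at 3:36:
Hour hand: 3 x 30 + 36 x 0.5 = 108 degrees
Minute hand: 36 x 6 = 216 degrees
Difference: |108 - 216| = 108 degrees
The angle is 108 degrees

Final answer: 108 degrees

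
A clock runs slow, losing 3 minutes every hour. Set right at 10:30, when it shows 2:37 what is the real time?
For every 60 true minutes, the faulty clock advances 57 minutes, so 1 faulty-clock minute corresponds to 60/57 true minutes.
From 10:30 to 2:37 on the faulty dial is 247 minutes.
True elapsed: 247 x 60/57 = 260 minutes = 4 hours and 20 minutes.
True time: 10:30 + 4 hours and 20 minutes = 2:50.

Final answer: 2:50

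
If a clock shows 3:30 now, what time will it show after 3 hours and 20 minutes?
Starting time: 3:30
Adding 20 minutes to 30 minutes: 30 + 20 = 50 minutes
Adding 3 hours: 3 + 3 = 6
Final time: 6:50

Final answer: 6:50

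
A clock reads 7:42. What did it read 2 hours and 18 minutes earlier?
Starting time: 7:42 = 462 total minutes past 12:00
Subtracting: 2 hours and 18 minutes = 138 minutes
462 - 138 = 324 minutes
= 5 hours and 24 minutes past 12:00 = 5:24

Final answer: 5:24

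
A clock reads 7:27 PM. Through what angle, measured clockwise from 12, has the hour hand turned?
The hour hand moves 30 degrees per hour and 0.5 degrees per minute.
At 7:27: (7) x 30 + 27 x 0.5 = 210 + 13.5 = 223.5 degrees

Final answer: 223.5 degrees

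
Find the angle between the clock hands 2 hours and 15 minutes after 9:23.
First find the time 2 hours and 15 minutes after 9:23.
Total minutes: 9 x 60 + 23 + 2 x 60 + 15 = 698.
698 mod 720 = 698 minutes = 11:38.
Now compute the angle at 11:38:
Hour hand: 11 x 30 + 38 x 0.5 = 349 degrees
Minute hand: 38 x 6 = 228 degrees
Difference: |349 - 228| = 121 degrees
The angle is 121 degrees

Final answer: 121 degrees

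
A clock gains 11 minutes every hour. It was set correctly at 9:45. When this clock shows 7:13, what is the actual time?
For every 60 true minutes, the faulty clock advances 71 minutes, so 1 faulty-clock minute corresponds to 60/71 true minutes.
From 9:45 to 7:13 on the faulty dial is 568 minutes.
True elapsed: 568 x 60/71 = 480 minutes = 8 hours.
True time: 9:45 + 8 hours = 5:45.

Final answer: 5:45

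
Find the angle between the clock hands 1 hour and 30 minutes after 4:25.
First find the time 1 hour and 30 minutes after 4:25.
Total minutes: 4 x 60 + 25 + 1 x 60 + 30 = 355.
355 mod 720 = 355 minutes = 5:55.
Now compute the angle at 5:55:
Hour hand: 5 x 30 + 55 x 0.5 = 177.5 degrees
Minute hand: 55 x 6 = 330 degrees
Difference: |177.5 - 330| = 152.5 degrees
The angle is 152.5 degrees

Final answer: 152.5 degrees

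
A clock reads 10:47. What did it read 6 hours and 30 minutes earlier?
Starting time: 10:47 = 647 total minutes past 12:00
Subtracting: 6 hours and 30 minutes = 390 minutes
647 - 390 = 257 minutes
= 4 hours and 17 minutes past 12:00 = 4:17

Final answer: 4:17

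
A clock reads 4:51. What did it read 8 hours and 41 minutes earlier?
Starting time: 4:51 = 291 total minutes past 12:00
Subtracting: 8 hours and 41 minutes = 521 minutes
291 - 521 = -230 (negative, add 12 hours = 720) = 490 minutes
= 8 hours and 10 minutes past 12:00 = 8:10

Final answer: 8:10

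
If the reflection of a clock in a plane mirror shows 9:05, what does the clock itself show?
Reflection across the vertical (12-6) axis maps a hand at angle A degrees to (360 - A) degrees, which sends a reading of T minutes past 12:00 to (720 - T) minutes past 12:00.
Mirror reads 9:05 = 545 minutes past 12:00.
Actual time: (720 - 545) mod 720 = 175 minutes = 2:55.

Final answer: 2:55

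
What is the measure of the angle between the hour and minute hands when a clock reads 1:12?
Hour hand position: 1 x 30 + 12 x 0.5 = 36 degrees
Minute hand position: 12 x 6 = 72 degrees
Difference: |36 - 72| = 36 degrees
The angle between the hands is 36 degrees

Final answer: 36 degrees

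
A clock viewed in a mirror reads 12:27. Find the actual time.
Reflection across the vertical (12-6) axis maps a hand at angle A degrees to (360 - A) degrees, which sends a reading of T minutes past 12:00 to (720 - T) minutes past 12:00.
Mirror reads 12:27 = 27 minutes past 12:00.
Actual time: (720 - 27) mod 720 = 693 minutes = 11:33.

Final answer: 11:33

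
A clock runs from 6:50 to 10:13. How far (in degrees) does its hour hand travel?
The hour hand moves 0.5 degrees per minute.
Time elapsed: 10:13 - 6:50 = 203 minutes
Angular displacement: 203 x 0.5 = 101.5 degrees

Final answer: 101.5 degrees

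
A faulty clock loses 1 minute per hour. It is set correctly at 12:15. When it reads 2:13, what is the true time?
For every 60 true minutes, the faulty clock advances 59 minutes, so 1 faulty-clock minute corresponds to 60/59 true minutes.
From 12:15 to 2:13 on the faulty dial is 118 minutes.
True elapsed: 118 x 60/59 = 120 minutes = 2 hours.
True time: 12:15 + 2 hours = 2:15.

Final answer: 2:15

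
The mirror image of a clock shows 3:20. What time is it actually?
Reflection across the vertical (12-6) axis maps a hand at angle A degrees to (360 - A) degrees, which sends a reading of T minutes past 12:00 to (720 - T) minutes past 12:00.
Mirror reads 3:20 = 200 minutes past 12:00.
Actual time: (720 - 200) mod 720 = 520 minutes = 8:40.

Final answer: 8:40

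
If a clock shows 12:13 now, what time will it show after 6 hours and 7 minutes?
Starting time: 12:13
Adding 7 minutes to 13 minutes: 13 + 7 = 20 minutes
Adding 6 hours: 12 + 6 = 18 - 12 = 6
Final time: 6:20

Final answer: 6:20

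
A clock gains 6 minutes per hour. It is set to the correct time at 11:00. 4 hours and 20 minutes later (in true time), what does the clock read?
For every 60 true minutes, the faulty clock advances 60 + 6 = 66 minutes.
True elapsed: 4 hours and 20 minutes = 260 minutes.
Faulty clock advances: 260 x 66/60 = 286 minutes (drift: 26 minutes ahead).
Shown time: 11:00 + 286 minutes = 3:46.

Final answer: 3:46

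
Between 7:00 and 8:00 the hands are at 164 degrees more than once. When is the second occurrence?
At t minutes past 7:00, the hour hand is at 30 x 7 + 0.5t degrees and the minute hand is at 6t degrees.
The smaller angle between them is 164 degrees when |30H - 5.5t| = 164 or |30H - 5.5t| = 196.
With H = 7, solve 30 x 7 - 5.5t = +/- target for each target:
  t = (30 x 7 - 164) / 5.5 = 8.36
  t = (30 x 7 + 164) / 5.5 = 68 (outside (0, 60))
  t = (30 x 7 - 196) / 5.5 = 2.55
  t = (30 x 7 + 196) / 5.5 = 73.82 (outside (0, 60))
Valid solutions in (0, 60): {2.55, 8.36} minutes.
The second occurrence is t = 8.36 minutes.
The hands form a 164-degree angle at 8.36 minutes past 7:00.

Final answer: 8.36 minutes past 7:00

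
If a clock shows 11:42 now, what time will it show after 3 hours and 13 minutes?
Starting time: 11:42
Adding 13 minutes to 42 minutes: 42 + 13 = 55 minutes
Adding 3 hours: 11 + 3 = 14 - 12 = 2
Final time: 2:55

Final answer: 2:55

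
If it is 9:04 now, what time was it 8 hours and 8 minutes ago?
Starting time: 9:04 = 544 total minutes past 12:00
Subtracting: 8 hours and 8 minutes = 488 minutes
544 - 488 = 56 minutes
= 56 minutes past 12:00 = 12:56

Final answer: 12:56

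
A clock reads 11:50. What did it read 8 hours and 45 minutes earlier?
Starting time: 11:50 = 710 total minutes past 12:00
Subtracting: 8 hours and 45 minutes = 525 minutes
710 - 525 = 185 minutes
= 3 hours and 5 minutes past 12:00 = 3:05

Final answer: 3:05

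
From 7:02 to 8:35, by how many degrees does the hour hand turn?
The hour hand moves 0.5 degrees per minute.
Time elapsed: 8:35 - 7:02 = 93 minutes
Angular displacement: 93 x 0.5 = 46.5 degrees

Final answer: 46.5 degrees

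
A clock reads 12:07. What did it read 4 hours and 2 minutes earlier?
Starting time: 12:07 = 7 total minutes past 12:00
Subtracting: 4 hours and 2 minutes = 242 minutes
7 - 242 = -235 (negative, add 12 hours = 720) = 485 minutes
= 8 hours and 5 minutes past 12:00 = 8:05

Final answer: 8:05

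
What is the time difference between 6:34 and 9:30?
From 6:34 to 9:30:
(9 x 60 + 30) - (6 x 60 + 34) = 570 - 394 = 176 minutes
= 2 hours and 56 minutes

Final answer: 2 hours and 56 minutes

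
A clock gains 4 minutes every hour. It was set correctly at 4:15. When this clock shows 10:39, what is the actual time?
For every 60 true minutes, the faulty clock advances 64 minutes, so 1 faulty-clock minute corresponds to 60/64 true minutes.
From 4:15 to 10:39 on the faulty dial is 384 minutes.
True elapsed: 384 x 60/64 = 360 minutes = 6 hours.
True time: 4:15 + 6 hours = 10:15.

Final answer: 10:15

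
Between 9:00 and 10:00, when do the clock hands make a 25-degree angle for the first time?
At t minutes past 9:00, the hour hand is at 30 x 9 + 0.5t degrees and the minute hand is at 6t degrees.
The smaller angle between them is 25 degrees when |30H - 5.5t| = 25 or |30H - 5.5t| = 335.
With H = 9, solve 30 x 9 - 5.5t = +/- target for each target:
  t = (30 x 9 - 25) / 5.5 = 44.55
  t = (30 x 9 + 25) / 5.5 = 53.64
  t = (30 x 9 - 335) / 5.5 = -11.82 (outside (0, 60))
  t = (30 x 9 + 335) / 5.5 = 110 (outside (0, 60))
Valid solutions in (0, 60): {44.55, 53.64} minutes.
The first occurrence is t = 44.55 minutes.
The hands form a 25-degree angle at 44.55 minutes past 9:00.

Final answer: 44.55 minutes past 9:00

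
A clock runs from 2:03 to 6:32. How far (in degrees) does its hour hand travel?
The hour hand moves 0.5 degrees per minute.
Time elapsed: 6:32 - 2:03 = 269 minutes
Angular displacement: 269 x 0.5 = 134.5 degrees

Final answer: 134.5 degrees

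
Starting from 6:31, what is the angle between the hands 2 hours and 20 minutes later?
First find the time 2 hours and 20 minutes after 6:31.
Total minutes: 6 x 60 + 31 + 2 x 60 + 20 = 531.
531 mod 720 = 531 minutes = 8:51.
Now compute the angle at 8:51:
Hour hand: 8 x 30 + 51 x 0.5 = 265.5 degrees
Minute hand: 51 x 6 = 306 degrees
Difference: |265.5 - 306| = 40.5 degrees
The angle is 40.5 degrees

Final answer: 40.5 degrees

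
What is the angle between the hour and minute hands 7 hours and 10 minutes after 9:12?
First find the time 7 hours and 10 minutes after 9:12.
Total minutes: 9 x 60 + 12 + 7 x 60 + 10 = 982.
982 mod 720 = 262 minutes = 4:22.
Now compute the angle at 4:22:
Hour hand: 4 x 30 + 22 x 0.5 = 131 degrees
Minute hand: 22 x 6 = 132 degrees
Difference: |131 - 132| = 1 degrees
The angle is 1 degrees

Final answer: 1 degrees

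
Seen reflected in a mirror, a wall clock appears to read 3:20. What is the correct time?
Reflection across the vertical (12-6) axis maps a hand at angle A degrees to (360 - A) degrees, which sends a reading of T minutes past 12:00 to (720 - T) minutes past 12:00.
Mirror reads 3:20 = 200 minutes past 12:00.
Actual time: (720 - 200) mod 720 = 520 minutes = 8:40.

Final answer: 8:40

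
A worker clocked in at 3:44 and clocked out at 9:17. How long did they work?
From 3:44 to 9:17:
(9 x 60 + 17) - (3 x 60 + 44) = 557 - 224 = 333 minutes
= 5 hours and 33 minutes

Final answer: 5 hours and 33 minutes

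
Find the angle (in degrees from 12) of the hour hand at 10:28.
The hour hand moves 30 degrees per hour and 0.5 degrees per minute.
At 10:28: (10) x 30 + 28 x 0.5 = 300 + 14 = 314 degrees

Final answer: 314 degrees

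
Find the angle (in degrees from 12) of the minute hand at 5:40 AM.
The minute hand moves 6 degrees per minute.
At 5:40: 40 x 6 = 240 degrees

Final answer: 240 degrees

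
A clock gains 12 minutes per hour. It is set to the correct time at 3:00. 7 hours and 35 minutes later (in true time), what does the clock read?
For every 60 true minutes, the faulty clock advances 60 + 12 = 72 minutes.
True elapsed: 7 hours and 35 minutes = 455 minutes.
Faulty clock advances: 455 x 72/60 = 546 minutes (drift: 91 minutes ahead).
Shown time: 3:00 + 546 minutes = 12:06.

Final answer: 12:06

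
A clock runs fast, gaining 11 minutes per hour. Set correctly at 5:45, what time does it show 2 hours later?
For every 60 true minutes, the faulty clock advances 60 + 11 = 71 minutes.
True elapsed: 2 hours = 120 minutes.
Faulty clock advances: 120 x 71/60 = 142 minutes (drift: 22 minutes ahead).
Shown time: 5:45 + 142 minutes = 8:07.

Final answer: 8:07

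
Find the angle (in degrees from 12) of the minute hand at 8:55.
The minute hand moves 6 degrees per minute.
At 8:55: 55 x 6 = 330 degrees

Final answer: 330 degrees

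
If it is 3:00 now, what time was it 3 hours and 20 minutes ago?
Starting time: 3:00 = 180 total minutes past 12:00
Subtracting: 3 hours and 20 minutes = 200 minutes
180 - 200 = -20 (negative, add 12 hours = 720) = 700 minutes
= 11 hours and 40 minutes past 12:00 = 11:40

Final answer: 11:40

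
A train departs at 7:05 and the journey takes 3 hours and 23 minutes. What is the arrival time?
Starting time: 7:05
Adding 23 minutes to 5 minutes: 5 + 23 = 28 minutes
Adding 3 hours: 7 + 3 = 10
Final time: 10:28

Final answer: 10:28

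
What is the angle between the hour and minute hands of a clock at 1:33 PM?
Hour hand position: 1 x 30 + 33 x 0.5 = 46.5 degrees
Minute hand position: 33 x 6 = 198 degrees
Difference: |46.5 - 198| = 151.5 degrees
The angle between the hands is 151.5 degrees

Final answer: 151.5 degrees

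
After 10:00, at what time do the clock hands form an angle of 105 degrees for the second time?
At t minutes past 10:00, the hour hand is at 30 x 10 + 0.5t degrees and the minute hand is at 6t degrees.
The smaller angle between them is 105 degrees when |30H - 5.5t| = 105 or |30H - 5.5t| = 255.
With H = 10, solve 30 x 10 - 5.5t = +/- target for each target:
  t = (30 x 10 - 105) / 5.5 = 35.45
  t = (30 x 10 + 105) / 5.5 = 73.64 (outside (0, 60))
  t = (30 x 10 - 255) / 5.5 = 8.18
  t = (30 x 10 + 255) / 5.5 = 100.91 (outside (0, 60))
Valid solutions in (0, 60): {8.18, 35.45} minutes.
The second occurrence is t = 35.45 minutes.
The hands form a 105-degree angle at 35.45 minutes past 10:00.

Final answer: 35.45 minutes past 10:00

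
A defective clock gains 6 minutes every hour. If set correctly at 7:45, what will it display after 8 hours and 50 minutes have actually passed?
For every 60 true minutes, the faulty clock advances 60 + 6 = 66 minutes.
True elapsed: 8 hours and 50 minutes = 530 minutes.
Faulty clock advances: 530 x 66/60 = 583 minutes (drift: 53 minutes ahead).
Shown time: 7:45 + 583 minutes = 5:28.

Final answer: 5:28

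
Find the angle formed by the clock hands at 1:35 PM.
Hour hand position: 1 x 30 + 35 x 0.5 = 47.5 degrees
Minute hand position: 35 x 6 = 210 degrees
Difference: |47.5 - 210| = 162.5 degrees
The angle between the hands is 162.5 degrees

Final answer: 162.5 degrees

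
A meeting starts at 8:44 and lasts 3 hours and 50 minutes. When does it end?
Starting time: 8:44
Adding 50 minutes to 44 minutes: 44 + 50 = 94 minutes = 1 hour and 34 minutes
Adding 3 hours: 8 + 3 + 1 (carry) = 12
Final time: 12:34

Final answer: 12:34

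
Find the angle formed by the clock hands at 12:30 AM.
Hour hand position: 0 x 30 + 30 x 0.5 = 15 degrees
Minute hand position: 30 x 6 = 180 degrees
Difference: |15 - 180| = 165 degrees
The angle between the hands is 165 degrees

Final answer: 165 degrees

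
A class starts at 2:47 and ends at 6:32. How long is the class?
From 2:47 to 6:32:
(6 x 60 + 32) - (2 x 60 + 47) = 392 - 167 = 225 minutes
= 3 hours and 45 minutes

Final answer: 3 hours and 45 minutes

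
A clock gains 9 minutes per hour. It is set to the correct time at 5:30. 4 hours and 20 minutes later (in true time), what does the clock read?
For every 60 true minutes, the faulty clock advances 60 + 9 = 69 minutes.
True elapsed: 4 hours and 20 minutes = 260 minutes.
Faulty clock advances: 260 x 69/60 = 299 minutes (drift: 39 minutes ahead).
Shown time: 5:30 + 299 minutes = 10:29.

Final answer: 10:29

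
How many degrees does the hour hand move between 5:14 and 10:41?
The hour hand moves 0.5 degrees per minute.
Time elapsed: 10:41 - 5:14 = 327 minutes
Angular displacement: 327 x 0.5 = 163.5 degrees

Final answer: 163.5 degrees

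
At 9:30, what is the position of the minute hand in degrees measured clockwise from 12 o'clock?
The minute hand moves 6 degrees per minute.
At 9:30: 30 x 6 = 180 degrees

Final answer: 180 degrees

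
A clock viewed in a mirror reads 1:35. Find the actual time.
Reflection across the vertical (12-6) axis maps a hand at angle A degrees to (360 - A) degrees, which sends a reading of T minutes past 12:00 to (720 - T) minutes past 12:00.
Mirror reads 1:35 = 95 minutes past 12:00.
Actual time: (720 - 95) mod 720 = 625 minutes = 10:25.

Final answer: 10:25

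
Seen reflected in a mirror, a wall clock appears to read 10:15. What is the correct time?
Reflection across the vertical (12-6) axis maps a hand at angle A degrees to (360 - A) degrees, which sends a reading of T minutes past 12:00 to (720 - T) minutes past 12:00.
Mirror reads 10:15 = 615 minutes past 12:00.
Actual time: (720 - 615) mod 720 = 105 minutes = 1:45.

Final answer: 1:45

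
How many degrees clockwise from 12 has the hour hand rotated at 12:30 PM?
The hour hand moves 30 degrees per hour and 0.5 degrees per minute.
At 12:30: (0) x 30 + 30 x 0.5 = 0 + 15 = 15 degrees

Final answer: 15 degrees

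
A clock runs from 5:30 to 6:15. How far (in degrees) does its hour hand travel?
The hour hand moves 0.5 degrees per minute.
Time elapsed: 6:15 - 5:30 = 45 minutes
Angular displacement: 45 x 0.5 = 22.5 degrees

Final answer: 22.5 degrees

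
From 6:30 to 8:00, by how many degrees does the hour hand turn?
The hour hand moves 0.5 degrees per minute.
Time elapsed: 8:00 - 6:30 = 90 minutes
Angular displacement: 90 x 0.5 = 45 degrees

Final answer: 45 degrees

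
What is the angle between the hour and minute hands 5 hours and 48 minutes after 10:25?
First find the time 5 hours and 48 minutes after 10:25.
Total minutes: 10 x 60 + 25 + 5 x 60 + 48 = 973.
973 mod 720 = 253 minutes = 4:13.
Now compute the angle at 4:13:
Hour hand: 4 x 30 + 13 x 0.5 = 126.5 degrees
Minute hand: 13 x 6 = 78 degrees
Difference: |126.5 - 78| = 48.5 degrees
The angle is 48.5 degrees

Final answer: 48.5 degrees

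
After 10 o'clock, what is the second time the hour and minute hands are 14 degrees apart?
At t minutes past 10:00, the hour hand is at 30 x 10 + 0.5t degrees and the minute hand is at 6t degrees.
The smaller angle between them is 14 degrees when |30H - 5.5t| = 14 or |30H - 5.5t| = 346.
With H = 10, solve 30 x 10 - 5.5t = +/- target for each target:
  t = (30 x 10 - 14) / 5.5 = 52
  t = (30 x 10 + 14) / 5.5 = 57.09
  t = (30 x 10 - 346) / 5.5 = -8.36 (outside (0, 60))
  t = (30 x 10 + 346) / 5.5 = 117.45 (outside (0, 60))
Valid solutions in (0, 60): {52, 57.09} minutes.
The second occurrence is t = 57.09 minutes.
The hands form a 14-degree angle at 57.09 minutes past 10:00.

Final answer: 57.09 minutes past 10:00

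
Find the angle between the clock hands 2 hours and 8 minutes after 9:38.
First find the time 2 hours and 8 minutes after 9:38.
Total minutes: 9 x 60 + 38 + 2 x 60 + 8 = 706.
706 mod 720 = 706 minutes = 11:46.
Now compute the angle at 11:46:
Hour hand: 11 x 30 + 46 x 0.5 = 353 degrees
Minute hand: 46 x 6 = 276 degrees
Difference: |353 - 276| = 77 degrees
The angle is 77 degrees

Final answer: 77 degrees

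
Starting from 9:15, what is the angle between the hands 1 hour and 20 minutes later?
First find the time 1 hour and 20 minutes after 9:15.
Total minutes: 9 x 60 + 15 + 1 x 60 + 20 = 635.
635 mod 720 = 635 minutes = 10:35.
Now compute the angle at 10:35:
Hour hand: 10 x 30 + 35 x 0.5 = 317.5 degrees
Minute hand: 35 x 6 = 210 degrees
Difference: |317.5 - 210| = 107.5 degrees
The angle is 107.5 degrees

Final answer: 107.5 degrees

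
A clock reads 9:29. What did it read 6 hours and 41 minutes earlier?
Starting time: 9:29 = 569 total minutes past 12:00
Subtracting: 6 hours and 41 minutes = 401 minutes
569 - 401 = 168 minutes
= 2 hours and 48 minutes past 12:00 = 2:48

Final answer: 2:48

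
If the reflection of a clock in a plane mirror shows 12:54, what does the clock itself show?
Reflection across the vertical (12-6) axis maps a hand at angle A degrees to (360 - A) degrees, which sends a reading of T minutes past 12:00 to (720 - T) minutes past 12:00.
Mirror reads 12:54 = 54 minutes past 12:00.
Actual time: (720 - 54) mod 720 = 666 minutes = 11:06.

Final answer: 11:06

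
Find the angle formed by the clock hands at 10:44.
Hour hand position: 10 x 30 + 44 x 0.5 = 322 degrees
Minute hand position: 44 x 6 = 264 degrees
Difference: |322 - 264| = 58 degrees
The angle between the hands is 58 degrees

Final answer: 58 degrees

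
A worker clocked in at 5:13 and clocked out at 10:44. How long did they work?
From 5:13 to 10:44:
(10 x 60 + 44) - (5 x 60 + 13) = 644 - 313 = 331 minutes
= 5 hours and 31 minutes

Final answer: 5 hours and 31 minutes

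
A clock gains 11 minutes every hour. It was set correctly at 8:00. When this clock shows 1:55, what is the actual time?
For every 60 true minutes, the faulty clock advances 71 minutes, so 1 faulty-clock minute corresponds to 60/71 true minutes.
From 8:00 to 1:55 on the faulty dial is 355 minutes.
True elapsed: 355 x 60/71 = 300 minutes = 5 hours.
True time: 8:00 + 5 hours = 1:00.

Final answer: 1:00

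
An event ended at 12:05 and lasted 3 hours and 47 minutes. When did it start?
Starting time: 12:05 = 5 total minutes past 12:00
Subtracting: 3 hours and 47 minutes = 227 minutes
5 - 227 = -222 (negative, add 12 hours = 720) = 498 minutes
= 8 hours and 18 minutes past 12:00 = 8:18

Final answer: 8:18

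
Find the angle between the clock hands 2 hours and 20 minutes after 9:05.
First find the time 2 hours and 20 minutes after 9:05.
Total minutes: 9 x 60 + 5 + 2 x 60 + 20 = 685.
685 mod 720 = 685 minutes = 11:25.
Now compute the angle at 11:25:
Hour hand: 11 x 30 + 25 x 0.5 = 342.5 degrees
Minute hand: 25 x 6 = 150 degrees
Difference: |342.5 - 150| = 192.5 degrees
Smaller angle: 360 - 192.5 = 167.5 degrees

Final answer: 167.5 degrees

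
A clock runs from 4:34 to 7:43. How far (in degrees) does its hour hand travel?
The hour hand moves 0.5 degrees per minute.
Time elapsed: 7:43 - 4:34 = 189 minutes
Angular displacement: 189 x 0.5 = 94.5 degrees

Final answer: 94.5 degrees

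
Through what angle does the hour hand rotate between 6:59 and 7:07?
The hour hand moves 0.5 degrees per minute.
Time elapsed: 7:07 - 6:59 = 8 minutes
Angular displacement: 8 x 0.5 = 4 degrees

Final answer: 4 degrees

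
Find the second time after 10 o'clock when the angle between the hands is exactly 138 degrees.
At t minutes past 10:00, the hour hand is at 30 x 10 + 0.5t degrees and the minute hand is at 6t degrees.
The smaller angle between them is 138 degrees when |30H - 5.5t| = 138 or |30H - 5.5t| = 222.
With H = 10, solve 30 x 10 - 5.5t = +/- target for each target:
  t = (30 x 10 - 138) / 5.5 = 29.45
  t = (30 x 10 + 138) / 5.5 = 79.64 (outside (0, 60))
  t = (30 x 10 - 222) / 5.5 = 14.18
  t = (30 x 10 + 222) / 5.5 = 94.91 (outside (0, 60))
Valid solutions in (0, 60): {14.18, 29.45} minutes.
The second occurrence is t = 29.45 minutes.
The hands form a 138-degree angle at 29.45 minutes past 10:00.

Final answer: 29.45 minutes past 10:00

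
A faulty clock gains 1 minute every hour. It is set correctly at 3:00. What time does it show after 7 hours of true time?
For every 60 true minutes, the faulty clock advances 60 + 1 = 61 minutes.
True elapsed: 7 hours = 420 minutes.
Faulty clock advances: 420 x 61/60 = 427 minutes (drift: 7 minutes ahead).
Shown time: 3:00 + 427 minutes = 10:07.

Final answer: 10:07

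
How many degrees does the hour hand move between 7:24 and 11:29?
The hour hand moves 0.5 degrees per minute.
Time elapsed: 11:29 - 7:24 = 245 minutes
Angular displacement: 245 x 0.5 = 122.5 degrees

Final answer: 122.5 degrees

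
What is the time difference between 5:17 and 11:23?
From 5:17 to 11:23:
(11 x 60 + 23) - (5 x 60 + 17) = 683 - 317 = 366 minutes
= 6 hours and 6 minutes

Final answer: 6 hours and 6 minutes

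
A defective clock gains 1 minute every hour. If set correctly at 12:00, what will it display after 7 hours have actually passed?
For every 60 true minutes, the faulty clock advances 60 + 1 = 61 minutes.
True elapsed: 7 hours = 420 minutes.
Faulty clock advances: 420 x 61/60 = 427 minutes (drift: 7 minutes ahead).
Shown time: 12:00 + 427 minutes = 7:07.

Final answer: 7:07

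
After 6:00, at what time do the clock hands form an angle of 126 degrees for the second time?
At t minutes past 6:00, the hour hand is at 30 x 6 + 0.5t degrees and the minute hand is at 6t degrees.
The smaller angle between them is 126 degrees when |30H - 5.5t| = 126 or |30H - 5.5t| = 234.
With H = 6, solve 30 x 6 - 5.5t = +/- target for each target:
  t = (30 x 6 - 126) / 5.5 = 9.82
  t = (30 x 6 + 126) / 5.5 = 55.64
  t = (30 x 6 - 234) / 5.5 = -9.82 (outside (0, 60))
  t = (30 x 6 + 234) / 5.5 = 75.27 (outside (0, 60))
Valid solutions in (0, 60): {9.82, 55.64} minutes.
The second occurrence is t = 55.64 minutes.
The hands form a 126-degree angle at 55.64 minutes past 6:00.

Final answer: 55.64 minutes past 6:00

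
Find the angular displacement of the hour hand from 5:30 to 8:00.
The hour hand moves 0.5 degrees per minute.
Time elapsed: 8:00 - 5:30 = 150 minutes
Angular displacement: 150 x 0.5 = 75 degrees

Final answer: 75 degrees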